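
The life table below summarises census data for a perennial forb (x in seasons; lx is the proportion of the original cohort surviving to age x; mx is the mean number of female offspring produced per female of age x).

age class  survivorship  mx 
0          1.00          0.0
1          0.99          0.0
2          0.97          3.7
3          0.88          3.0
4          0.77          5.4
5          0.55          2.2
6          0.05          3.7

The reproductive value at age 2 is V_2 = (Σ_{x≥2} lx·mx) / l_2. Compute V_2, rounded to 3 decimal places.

12.146

lx·mx for x ≥ 2: 3.589, 2.64, 4.158, 1.21, 0.185 → sum = 11.782
V_2 = 11.782 / l_2 = 11.782 / 0.97 = 12.146392… → 12.146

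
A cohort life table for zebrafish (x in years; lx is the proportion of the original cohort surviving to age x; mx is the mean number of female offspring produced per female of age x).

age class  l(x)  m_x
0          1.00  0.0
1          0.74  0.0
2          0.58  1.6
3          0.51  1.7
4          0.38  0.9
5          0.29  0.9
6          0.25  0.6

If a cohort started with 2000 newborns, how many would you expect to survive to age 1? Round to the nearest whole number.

1480

Expected survivors = N0 · l_1 = 2000 × 0.74 = 1480 → 1480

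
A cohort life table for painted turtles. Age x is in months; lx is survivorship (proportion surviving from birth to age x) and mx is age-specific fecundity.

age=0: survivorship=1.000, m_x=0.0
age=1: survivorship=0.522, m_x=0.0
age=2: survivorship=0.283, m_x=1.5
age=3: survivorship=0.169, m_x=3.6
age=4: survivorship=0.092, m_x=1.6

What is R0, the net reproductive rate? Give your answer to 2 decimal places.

1.18

lx·mx by age: 0, 0, 0.4245, 0.6084, 0.1472
R0 = Σ lx·mx = 1.1801 → 1.18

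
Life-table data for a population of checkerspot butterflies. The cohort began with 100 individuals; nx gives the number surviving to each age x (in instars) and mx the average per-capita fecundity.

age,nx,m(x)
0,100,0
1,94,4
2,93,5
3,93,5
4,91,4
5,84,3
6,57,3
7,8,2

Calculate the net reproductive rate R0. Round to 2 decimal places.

lx = nx/n0 = nx/100: 1, 0.94, 0.93, 0.93, 0.91, 0.84, 0.57, 0.08
lx·mx by age: 0, 3.76, 4.65, 4.65, 3.64, 2.52, 1.71, 0.16
R0 = Σ lx·mx = 21.09 → 21.09

21.09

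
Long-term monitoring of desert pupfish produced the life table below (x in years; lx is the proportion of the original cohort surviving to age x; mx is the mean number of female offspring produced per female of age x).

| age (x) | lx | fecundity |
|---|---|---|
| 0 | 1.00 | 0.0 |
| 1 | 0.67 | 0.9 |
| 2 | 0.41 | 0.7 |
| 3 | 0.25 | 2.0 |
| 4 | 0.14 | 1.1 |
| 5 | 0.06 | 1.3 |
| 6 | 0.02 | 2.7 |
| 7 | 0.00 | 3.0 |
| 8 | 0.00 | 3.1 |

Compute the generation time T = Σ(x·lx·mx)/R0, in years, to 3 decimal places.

2.391

lx·mx: 0, 0.603, 0.287, 0.5, 0.154, 0.078, 0.054, 0, 0 → R0 = 1.676
x·lx·mx: 0, 0.603, 0.574, 1.5, 0.616, 0.39, 0.324, 0, 0 → Σ = 4.007
T = 4.007 / 1.676 = 2.390811… → 2.391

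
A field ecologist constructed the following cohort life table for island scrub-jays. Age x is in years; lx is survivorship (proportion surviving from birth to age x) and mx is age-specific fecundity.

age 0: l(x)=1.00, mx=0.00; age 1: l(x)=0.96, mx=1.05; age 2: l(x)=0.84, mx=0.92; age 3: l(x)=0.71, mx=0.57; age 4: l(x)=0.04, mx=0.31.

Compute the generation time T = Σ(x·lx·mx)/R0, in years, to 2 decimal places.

1.74

lx·mx: 0, 1.008, 0.7728, 0.4047, 0.0124 → R0 = 2.1979
x·lx·mx: 0, 1.008, 1.5456, 1.2141, 0.0496 → Σ = 3.8173
T = 3.8173 / 2.1979 = 1.736794… → 1.74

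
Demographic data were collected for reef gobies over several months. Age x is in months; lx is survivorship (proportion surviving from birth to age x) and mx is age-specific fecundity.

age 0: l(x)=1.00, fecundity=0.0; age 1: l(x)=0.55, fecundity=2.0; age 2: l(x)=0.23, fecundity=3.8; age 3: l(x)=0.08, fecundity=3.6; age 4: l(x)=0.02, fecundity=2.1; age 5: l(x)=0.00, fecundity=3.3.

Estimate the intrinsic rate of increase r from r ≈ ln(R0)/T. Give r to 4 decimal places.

0.4956

R0 = Σ lx·mx = 0 + 1.1 + 0.874 + 0.288 + 0.042 + 0 = 2.304
Σ x·lx·mx = 3.88; T = 3.88/2.304 = 1.68403…
r ≈ ln(R0)/T = ln(2.304)/1.68403… = 0.495625… → 0.4956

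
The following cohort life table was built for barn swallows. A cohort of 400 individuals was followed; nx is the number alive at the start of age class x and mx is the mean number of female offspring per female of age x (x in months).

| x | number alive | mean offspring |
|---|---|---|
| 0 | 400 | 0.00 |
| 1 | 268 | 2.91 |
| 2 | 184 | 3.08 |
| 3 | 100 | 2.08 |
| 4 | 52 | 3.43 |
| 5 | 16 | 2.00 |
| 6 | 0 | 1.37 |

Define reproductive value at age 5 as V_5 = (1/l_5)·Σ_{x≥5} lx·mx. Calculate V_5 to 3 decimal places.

2.000

lx = nx/n0 = nx/400: 1, 0.67, 0.46, 0.25, 0.13, 0.04, 0
lx·mx for x ≥ 5: 0.08, 0 → sum = 0.08
V_5 = 0.08 / l_5 = 0.08 / 0.04 = 2 → 2.000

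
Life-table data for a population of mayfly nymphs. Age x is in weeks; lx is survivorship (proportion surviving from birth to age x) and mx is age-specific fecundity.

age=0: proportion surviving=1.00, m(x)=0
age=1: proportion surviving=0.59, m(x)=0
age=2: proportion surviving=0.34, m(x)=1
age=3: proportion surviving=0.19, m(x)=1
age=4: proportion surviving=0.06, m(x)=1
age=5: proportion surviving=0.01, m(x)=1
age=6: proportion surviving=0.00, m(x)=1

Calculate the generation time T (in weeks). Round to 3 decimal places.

lx·mx: 0, 0, 0.34, 0.19, 0.06, 0.01, 0 → R0 = 0.6
x·lx·mx: 0, 0, 0.68, 0.57, 0.24, 0.05, 0 → Σ = 1.54
T = 1.54 / 0.6 = 2.566667… → 2.567

2.567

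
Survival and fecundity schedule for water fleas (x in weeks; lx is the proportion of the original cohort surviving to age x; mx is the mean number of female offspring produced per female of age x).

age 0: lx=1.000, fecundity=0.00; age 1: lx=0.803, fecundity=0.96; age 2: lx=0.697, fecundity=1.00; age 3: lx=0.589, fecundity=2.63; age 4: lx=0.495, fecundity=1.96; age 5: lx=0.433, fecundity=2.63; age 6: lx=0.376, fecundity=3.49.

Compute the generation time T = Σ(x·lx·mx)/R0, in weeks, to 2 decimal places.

3.77

lx·mx: 0, 0.77088, 0.697, 1.54907, 0.9702, 1.13879, 1.31224 → R0 = 6.43818
x·lx·mx: 0, 0.77088, 1.394, 4.64721, 3.8808, 5.69395, 7.87344 → Σ = 24.26028
T = 24.26028 / 6.43818 = 3.768189… → 3.77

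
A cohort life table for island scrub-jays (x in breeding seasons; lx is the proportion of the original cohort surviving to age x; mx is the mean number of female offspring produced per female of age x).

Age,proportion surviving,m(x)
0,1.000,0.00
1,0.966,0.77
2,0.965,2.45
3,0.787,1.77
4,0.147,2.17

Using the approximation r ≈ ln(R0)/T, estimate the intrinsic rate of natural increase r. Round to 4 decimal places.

R0 = Σ lx·mx = 0 + 0.74382 + 2.36425 + 1.39299 + 0.31899 = 4.82005
Σ x·lx·mx = 10.92725; T = 10.92725/4.82005 = 2.26704…
r ≈ ln(R0)/T = ln(4.82005)/2.26704… = 0.693761… → 0.6938

0.6938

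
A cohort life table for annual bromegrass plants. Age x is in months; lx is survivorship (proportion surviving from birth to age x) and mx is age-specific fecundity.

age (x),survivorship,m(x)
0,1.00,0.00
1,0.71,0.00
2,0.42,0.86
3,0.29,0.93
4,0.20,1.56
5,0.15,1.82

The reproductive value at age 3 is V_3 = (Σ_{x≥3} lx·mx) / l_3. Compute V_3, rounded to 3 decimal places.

lx·mx for x ≥ 3: 0.2697, 0.312, 0.273 → sum = 0.8547
V_3 = 0.8547 / l_3 = 0.8547 / 0.29 = 2.947241… → 2.947

2.947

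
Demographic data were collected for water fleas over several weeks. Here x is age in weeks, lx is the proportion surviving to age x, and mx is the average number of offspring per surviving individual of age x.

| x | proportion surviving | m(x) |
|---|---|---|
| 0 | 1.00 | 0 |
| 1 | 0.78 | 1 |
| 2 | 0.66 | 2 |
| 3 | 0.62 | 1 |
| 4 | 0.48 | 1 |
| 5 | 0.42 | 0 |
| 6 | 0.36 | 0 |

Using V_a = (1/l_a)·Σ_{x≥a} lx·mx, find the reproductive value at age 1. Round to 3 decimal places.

lx·mx for x ≥ 1: 0.78, 1.32, 0.62, 0.48, 0, 0 → sum = 3.2
V_1 = 3.2 / l_1 = 3.2 / 0.78 = 4.102564… → 4.103

4.103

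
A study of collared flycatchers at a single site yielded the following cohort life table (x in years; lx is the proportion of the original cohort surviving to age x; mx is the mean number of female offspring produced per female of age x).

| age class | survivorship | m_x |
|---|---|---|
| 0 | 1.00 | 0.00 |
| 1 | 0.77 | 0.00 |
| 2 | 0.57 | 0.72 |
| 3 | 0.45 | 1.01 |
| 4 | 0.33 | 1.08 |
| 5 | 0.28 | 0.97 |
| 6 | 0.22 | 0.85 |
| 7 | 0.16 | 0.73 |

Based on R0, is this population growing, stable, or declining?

growing

R0 = Σ lx·mx = 0 + 0 + 0.4104 + 0.4545 + 0.3564 + 0.2716 + 0.187 + 0.1168 = 1.7967
R0 > 1, so the population is growing.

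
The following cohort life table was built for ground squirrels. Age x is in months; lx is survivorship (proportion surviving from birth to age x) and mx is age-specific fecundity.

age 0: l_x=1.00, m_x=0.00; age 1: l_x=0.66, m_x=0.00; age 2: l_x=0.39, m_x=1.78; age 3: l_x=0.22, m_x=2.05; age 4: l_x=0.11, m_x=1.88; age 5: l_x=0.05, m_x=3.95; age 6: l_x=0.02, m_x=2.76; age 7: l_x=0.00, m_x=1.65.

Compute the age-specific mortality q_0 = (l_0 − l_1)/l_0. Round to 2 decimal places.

q_0 = (l_0 − l_1) / l_0 = (1 − 0.66) / 1
     = 0.34 / 1 = 0.34 → 0.34

0.34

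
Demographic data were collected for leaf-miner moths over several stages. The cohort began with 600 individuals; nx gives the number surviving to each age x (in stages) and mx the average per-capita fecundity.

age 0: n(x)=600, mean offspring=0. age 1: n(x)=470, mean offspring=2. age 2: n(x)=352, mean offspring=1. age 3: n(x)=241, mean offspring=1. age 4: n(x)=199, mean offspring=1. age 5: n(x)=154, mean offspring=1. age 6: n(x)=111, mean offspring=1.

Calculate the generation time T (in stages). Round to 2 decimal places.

2.30

lx = nx/n0 = nx/600: 1, 0.78333…, 0.58667…, 0.40167…, 0.33167…, 0.25667…, 0.185
lx·mx: 0, 1.566667…, 0.586667…, 0.401667…, 0.331667…, 0.256667…, 0.185 → R0 = 3.328333…
x·lx·mx: 0, 1.566667…, 1.173333…, 1.205…, 1.326667…, 1.283333…, 1.11 → Σ = 7.665…
T = 7.665… / 3.328333… = 2.302954… → 2.30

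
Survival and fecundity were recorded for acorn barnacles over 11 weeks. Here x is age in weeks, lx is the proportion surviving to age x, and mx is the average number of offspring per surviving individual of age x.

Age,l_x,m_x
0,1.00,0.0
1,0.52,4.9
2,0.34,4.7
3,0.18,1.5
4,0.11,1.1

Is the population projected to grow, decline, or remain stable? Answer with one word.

growing

R0 = Σ lx·mx = 0 + 2.548 + 1.598 + 0.27 + 0.121 = 4.537
R0 > 1, so the population is growing.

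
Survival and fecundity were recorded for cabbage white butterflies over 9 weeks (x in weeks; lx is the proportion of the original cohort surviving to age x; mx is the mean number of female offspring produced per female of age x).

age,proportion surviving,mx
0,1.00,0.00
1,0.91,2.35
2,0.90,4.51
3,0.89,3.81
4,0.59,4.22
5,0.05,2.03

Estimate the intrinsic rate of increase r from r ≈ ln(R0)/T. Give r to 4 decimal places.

0.9855

R0 = Σ lx·mx = 0 + 2.1385 + 4.059 + 3.3909 + 2.4898 + 0.1015 = 12.1797
Σ x·lx·mx = 30.8959; T = 30.8959/12.1797 = 2.53667…
r ≈ ln(R0)/T = ln(12.1797)/2.53667… = 0.985453… → 0.9855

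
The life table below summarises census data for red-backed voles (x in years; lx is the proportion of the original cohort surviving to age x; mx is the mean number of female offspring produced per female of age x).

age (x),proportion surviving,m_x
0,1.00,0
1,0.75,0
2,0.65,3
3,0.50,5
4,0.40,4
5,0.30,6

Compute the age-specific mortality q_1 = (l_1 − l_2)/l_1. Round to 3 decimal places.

0.133

q_1 = (l_1 − l_2) / l_1 = (0.75 − 0.65) / 0.75
     = 0.1 / 0.75 = 0.133333… → 0.133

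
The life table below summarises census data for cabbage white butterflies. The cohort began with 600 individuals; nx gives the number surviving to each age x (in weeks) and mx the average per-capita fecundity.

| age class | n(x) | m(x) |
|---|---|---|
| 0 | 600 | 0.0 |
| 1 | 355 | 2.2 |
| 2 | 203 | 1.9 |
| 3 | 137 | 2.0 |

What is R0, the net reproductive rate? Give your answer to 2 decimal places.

lx = nx/n0 = nx/600: 1, 0.59167…, 0.33833…, 0.22833…
lx·mx by age: 0, 1.301667…, 0.642833…, 0.456667…
R0 = Σ lx·mx = 2.401167… → 2.40

2.40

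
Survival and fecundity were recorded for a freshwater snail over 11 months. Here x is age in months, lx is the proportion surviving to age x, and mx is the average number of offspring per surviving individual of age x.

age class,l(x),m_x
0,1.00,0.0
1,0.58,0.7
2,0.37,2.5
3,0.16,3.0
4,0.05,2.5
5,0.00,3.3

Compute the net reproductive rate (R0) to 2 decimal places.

1.94

lx·mx by age: 0, 0.406, 0.925, 0.48, 0.125, 0
R0 = Σ lx·mx = 1.936 → 1.94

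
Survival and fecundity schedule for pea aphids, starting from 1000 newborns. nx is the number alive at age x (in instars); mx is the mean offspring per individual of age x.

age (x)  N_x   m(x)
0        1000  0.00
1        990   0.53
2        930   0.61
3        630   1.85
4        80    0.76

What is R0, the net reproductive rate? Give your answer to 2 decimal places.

2.32

lx = nx/n0 = nx/1000: 1, 0.99, 0.93, 0.63, 0.08
lx·mx by age: 0, 0.5247, 0.5673, 1.1655, 0.0608
R0 = Σ lx·mx = 2.3183 → 2.32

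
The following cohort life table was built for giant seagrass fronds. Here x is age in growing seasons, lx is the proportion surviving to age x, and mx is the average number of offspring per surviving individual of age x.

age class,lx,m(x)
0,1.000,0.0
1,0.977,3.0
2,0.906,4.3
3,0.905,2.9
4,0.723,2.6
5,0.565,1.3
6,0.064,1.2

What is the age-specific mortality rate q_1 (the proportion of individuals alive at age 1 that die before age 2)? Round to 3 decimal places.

q_1 = (l_1 − l_2) / l_1 = (0.977 − 0.906) / 0.977
     = 0.071 / 0.977 = 0.072671… → 0.073

0.073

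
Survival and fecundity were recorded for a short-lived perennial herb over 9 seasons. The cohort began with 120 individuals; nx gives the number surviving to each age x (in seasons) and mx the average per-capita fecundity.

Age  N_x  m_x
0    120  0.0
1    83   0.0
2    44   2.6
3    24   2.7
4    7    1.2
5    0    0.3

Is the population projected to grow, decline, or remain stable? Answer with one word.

lx = nx/n0 = nx/120: 1, 0.69167…, 0.36667…, 0.2, 0.05833…, 0
R0 = Σ lx·mx = 0 + 0 + 0.953333… + 0.54 + 0.07… + 0 = 1.563333…
R0 > 1, so the population is growing.

growing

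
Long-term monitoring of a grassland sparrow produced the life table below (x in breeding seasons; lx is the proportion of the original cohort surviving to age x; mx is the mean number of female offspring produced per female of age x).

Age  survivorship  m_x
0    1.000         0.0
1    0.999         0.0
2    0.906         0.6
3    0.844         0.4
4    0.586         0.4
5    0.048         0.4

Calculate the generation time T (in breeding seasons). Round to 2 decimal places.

2.76

lx·mx: 0, 0, 0.5436, 0.3376, 0.2344, 0.0192 → R0 = 1.1348
x·lx·mx: 0, 0, 1.0872, 1.0128, 0.9376, 0.096 → Σ = 3.1336
T = 3.1336 / 1.1348 = 2.761368… → 2.76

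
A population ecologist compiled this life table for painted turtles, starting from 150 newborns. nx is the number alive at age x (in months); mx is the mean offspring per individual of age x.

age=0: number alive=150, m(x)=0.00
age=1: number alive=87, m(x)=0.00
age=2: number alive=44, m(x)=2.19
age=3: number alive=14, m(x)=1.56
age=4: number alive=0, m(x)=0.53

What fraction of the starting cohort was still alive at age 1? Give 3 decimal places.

0.580

l_1 = n_1/n_0 = 87/150 = 0.58 → 0.580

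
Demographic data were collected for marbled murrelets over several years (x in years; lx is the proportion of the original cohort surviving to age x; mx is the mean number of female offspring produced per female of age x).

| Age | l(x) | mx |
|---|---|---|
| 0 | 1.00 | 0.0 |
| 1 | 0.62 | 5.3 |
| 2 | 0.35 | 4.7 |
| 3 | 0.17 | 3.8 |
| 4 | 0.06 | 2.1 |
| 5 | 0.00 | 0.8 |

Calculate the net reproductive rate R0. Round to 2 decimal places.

lx·mx by age: 0, 3.286, 1.645, 0.646, 0.126, 0
R0 = Σ lx·mx = 5.703 → 5.70

5.70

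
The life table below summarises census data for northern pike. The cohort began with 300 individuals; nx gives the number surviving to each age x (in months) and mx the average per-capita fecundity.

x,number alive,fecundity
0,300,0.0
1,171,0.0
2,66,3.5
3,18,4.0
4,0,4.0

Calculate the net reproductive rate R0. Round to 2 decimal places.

lx = nx/n0 = nx/300: 1, 0.57, 0.22, 0.06, 0
lx·mx by age: 0, 0, 0.77, 0.24, 0
R0 = Σ lx·mx = 1.01 → 1.01

1.01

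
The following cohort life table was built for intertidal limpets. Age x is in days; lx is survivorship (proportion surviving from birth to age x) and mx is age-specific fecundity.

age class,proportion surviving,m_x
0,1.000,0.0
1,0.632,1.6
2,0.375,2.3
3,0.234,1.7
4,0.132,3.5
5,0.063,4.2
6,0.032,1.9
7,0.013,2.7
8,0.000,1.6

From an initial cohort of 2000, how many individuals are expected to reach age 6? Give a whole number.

Expected survivors = N0 · l_6 = 2000 × 0.032 = 64 → 64

64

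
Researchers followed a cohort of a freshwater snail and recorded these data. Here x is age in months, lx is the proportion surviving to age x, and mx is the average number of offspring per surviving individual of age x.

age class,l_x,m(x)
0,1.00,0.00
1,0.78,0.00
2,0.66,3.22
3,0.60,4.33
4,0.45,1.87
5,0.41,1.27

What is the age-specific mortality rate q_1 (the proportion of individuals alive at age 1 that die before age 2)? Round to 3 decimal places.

q_1 = (l_1 − l_2) / l_1 = (0.78 − 0.66) / 0.78
     = 0.12 / 0.78 = 0.153846… → 0.154

0.154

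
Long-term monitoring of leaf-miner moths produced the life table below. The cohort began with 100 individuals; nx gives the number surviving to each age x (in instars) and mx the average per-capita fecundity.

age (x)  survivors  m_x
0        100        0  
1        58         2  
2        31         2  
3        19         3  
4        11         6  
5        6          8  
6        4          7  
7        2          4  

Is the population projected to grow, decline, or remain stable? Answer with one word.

growing

lx = nx/n0 = nx/100: 1, 0.58, 0.31, 0.19, 0.11, 0.06, 0.04, 0.02
R0 = Σ lx·mx = 0 + 1.16 + 0.62 + 0.57 + 0.66 + 0.48 + 0.28 + 0.08 = 3.85
R0 > 1, so the population is growing.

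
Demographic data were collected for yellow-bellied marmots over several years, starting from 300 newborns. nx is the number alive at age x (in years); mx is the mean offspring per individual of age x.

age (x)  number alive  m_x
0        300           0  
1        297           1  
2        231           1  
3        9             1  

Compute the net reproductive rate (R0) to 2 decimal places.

lx = nx/n0 = nx/300: 1, 0.99, 0.77, 0.03
lx·mx by age: 0, 0.99, 0.77, 0.03
R0 = Σ lx·mx = 1.79 → 1.79

1.79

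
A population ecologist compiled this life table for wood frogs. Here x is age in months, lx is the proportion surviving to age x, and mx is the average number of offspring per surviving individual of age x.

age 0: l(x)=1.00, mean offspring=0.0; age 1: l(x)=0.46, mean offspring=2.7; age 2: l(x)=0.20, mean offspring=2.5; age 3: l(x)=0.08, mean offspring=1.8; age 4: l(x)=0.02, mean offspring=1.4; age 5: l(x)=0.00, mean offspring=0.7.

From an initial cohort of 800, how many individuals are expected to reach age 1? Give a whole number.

Expected survivors = N0 · l_1 = 800 × 0.46 = 368 → 368

368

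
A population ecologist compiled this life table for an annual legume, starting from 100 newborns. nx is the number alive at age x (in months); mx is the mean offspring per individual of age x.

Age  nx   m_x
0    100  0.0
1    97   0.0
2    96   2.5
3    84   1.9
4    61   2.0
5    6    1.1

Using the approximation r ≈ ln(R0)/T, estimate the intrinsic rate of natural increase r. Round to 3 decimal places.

0.594

lx = nx/n0 = nx/100: 1, 0.97, 0.96, 0.84, 0.61, 0.06
R0 = Σ lx·mx = 0 + 0 + 2.4 + 1.596 + 1.22 + 0.066 = 5.282
Σ x·lx·mx = 14.798; T = 14.798/5.282 = 2.80159…
r ≈ ln(R0)/T = ln(5.282)/2.80159… = 0.59406… → 0.594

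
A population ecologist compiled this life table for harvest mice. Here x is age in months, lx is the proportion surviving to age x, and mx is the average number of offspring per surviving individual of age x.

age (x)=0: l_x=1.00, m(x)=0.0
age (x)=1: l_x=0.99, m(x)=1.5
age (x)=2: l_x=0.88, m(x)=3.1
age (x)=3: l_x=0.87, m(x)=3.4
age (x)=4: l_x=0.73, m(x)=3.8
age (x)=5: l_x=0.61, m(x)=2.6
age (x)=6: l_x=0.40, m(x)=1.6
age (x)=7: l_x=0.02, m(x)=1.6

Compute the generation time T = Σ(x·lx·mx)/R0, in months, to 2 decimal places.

lx·mx: 0, 1.485, 2.728, 2.958, 2.774, 1.586, 0.64, 0.032 → R0 = 12.203
x·lx·mx: 0, 1.485, 5.456, 8.874, 11.096, 7.93, 3.84, 0.224 → Σ = 38.905
T = 38.905 / 12.203 = 3.18815… → 3.19

3.19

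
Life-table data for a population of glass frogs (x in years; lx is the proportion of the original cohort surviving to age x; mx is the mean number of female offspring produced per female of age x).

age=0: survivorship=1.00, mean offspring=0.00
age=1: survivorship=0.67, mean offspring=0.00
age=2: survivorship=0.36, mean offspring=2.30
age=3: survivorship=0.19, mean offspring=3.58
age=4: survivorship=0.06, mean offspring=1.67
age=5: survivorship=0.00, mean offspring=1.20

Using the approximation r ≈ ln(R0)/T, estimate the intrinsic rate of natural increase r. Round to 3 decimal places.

0.187

R0 = Σ lx·mx = 0 + 0 + 0.828 + 0.6802 + 0.1002 + 0 = 1.6084
Σ x·lx·mx = 4.0974; T = 4.0974/1.6084 = 2.5475…
r ≈ ln(R0)/T = ln(1.6084)/2.5475… = 0.18655… → 0.187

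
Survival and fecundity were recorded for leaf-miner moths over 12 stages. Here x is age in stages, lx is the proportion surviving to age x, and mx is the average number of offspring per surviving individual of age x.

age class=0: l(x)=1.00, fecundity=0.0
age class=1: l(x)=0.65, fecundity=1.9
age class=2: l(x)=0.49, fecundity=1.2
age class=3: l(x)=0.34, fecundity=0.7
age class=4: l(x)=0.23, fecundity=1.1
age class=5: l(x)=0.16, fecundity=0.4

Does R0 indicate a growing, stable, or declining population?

R0 = Σ lx·mx = 0 + 1.235 + 0.588 + 0.238 + 0.253 + 0.064 = 2.378
R0 > 1, so the population is growing.

growing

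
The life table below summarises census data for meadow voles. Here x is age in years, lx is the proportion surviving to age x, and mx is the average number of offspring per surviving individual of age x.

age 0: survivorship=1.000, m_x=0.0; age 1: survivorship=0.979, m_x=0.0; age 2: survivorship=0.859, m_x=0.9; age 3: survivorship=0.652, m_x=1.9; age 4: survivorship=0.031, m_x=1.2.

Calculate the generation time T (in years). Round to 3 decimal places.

lx·mx: 0, 0, 0.7731, 1.2388, 0.0372 → R0 = 2.0491
x·lx·mx: 0, 0, 1.5462, 3.7164, 0.1488 → Σ = 5.4114
T = 5.4114 / 2.0491 = 2.640867… → 2.641

2.641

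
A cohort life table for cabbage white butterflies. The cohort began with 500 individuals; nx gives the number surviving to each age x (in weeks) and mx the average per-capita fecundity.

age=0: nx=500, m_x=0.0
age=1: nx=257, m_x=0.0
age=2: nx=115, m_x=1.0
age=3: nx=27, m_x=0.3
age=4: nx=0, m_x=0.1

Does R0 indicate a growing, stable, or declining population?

lx = nx/n0 = nx/500: 1, 0.514, 0.23, 0.054, 0
R0 = Σ lx·mx = 0 + 0 + 0.23 + 0.0162 + 0 = 0.2462
R0 < 1, so the population is declining.

declining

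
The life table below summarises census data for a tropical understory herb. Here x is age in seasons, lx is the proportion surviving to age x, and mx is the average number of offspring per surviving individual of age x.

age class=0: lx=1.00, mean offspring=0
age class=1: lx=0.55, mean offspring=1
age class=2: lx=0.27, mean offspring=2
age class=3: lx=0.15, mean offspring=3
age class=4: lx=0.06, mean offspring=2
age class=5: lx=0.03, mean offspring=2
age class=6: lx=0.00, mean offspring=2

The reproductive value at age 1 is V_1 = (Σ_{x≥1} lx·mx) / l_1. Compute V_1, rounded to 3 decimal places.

3.127

lx·mx for x ≥ 1: 0.55, 0.54, 0.45, 0.12, 0.06, 0 → sum = 1.72
V_1 = 1.72 / l_1 = 1.72 / 0.55 = 3.127273… → 3.127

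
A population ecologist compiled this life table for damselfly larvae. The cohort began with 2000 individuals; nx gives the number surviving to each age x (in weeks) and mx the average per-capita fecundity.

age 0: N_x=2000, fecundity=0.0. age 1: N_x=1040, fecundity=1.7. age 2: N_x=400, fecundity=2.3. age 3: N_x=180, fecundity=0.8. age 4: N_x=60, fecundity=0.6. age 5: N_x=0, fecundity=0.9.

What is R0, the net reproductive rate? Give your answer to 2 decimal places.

lx = nx/n0 = nx/2000: 1, 0.52, 0.2, 0.09, 0.03, 0
lx·mx by age: 0, 0.884, 0.46, 0.072, 0.018, 0
R0 = Σ lx·mx = 1.434 → 1.43

1.43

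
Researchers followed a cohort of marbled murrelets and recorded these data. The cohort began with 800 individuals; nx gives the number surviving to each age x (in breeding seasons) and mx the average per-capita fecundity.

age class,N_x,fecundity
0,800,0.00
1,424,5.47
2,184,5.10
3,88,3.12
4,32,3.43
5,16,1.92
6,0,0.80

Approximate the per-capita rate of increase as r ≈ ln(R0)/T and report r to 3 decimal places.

lx = nx/n0 = nx/800: 1, 0.53, 0.23, 0.11, 0.04, 0.02, 0
R0 = Σ lx·mx = 0 + 2.8991 + 1.173 + 0.3432 + 0.1372 + 0.0384 + 0 = 4.5909
Σ x·lx·mx = 7.0155; T = 7.0155/4.5909 = 1.52813…
r ≈ ln(R0)/T = ln(4.5909)/1.52813… = 0.99735… → 0.997

0.997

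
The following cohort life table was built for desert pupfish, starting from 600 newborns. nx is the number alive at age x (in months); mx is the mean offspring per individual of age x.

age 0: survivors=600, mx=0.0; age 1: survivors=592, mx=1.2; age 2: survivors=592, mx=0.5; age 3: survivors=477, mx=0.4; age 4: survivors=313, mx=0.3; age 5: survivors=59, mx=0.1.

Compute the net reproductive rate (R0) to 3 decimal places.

lx = nx/n0 = nx/600: 1, 0.98667…, 0.98667…, 0.795, 0.52167…, 0.09833…
lx·mx by age: 0, 1.184…, 0.493333…, 0.318, 0.1565…, 0.009833…
R0 = Σ lx·mx = 2.161667… → 2.162

2.162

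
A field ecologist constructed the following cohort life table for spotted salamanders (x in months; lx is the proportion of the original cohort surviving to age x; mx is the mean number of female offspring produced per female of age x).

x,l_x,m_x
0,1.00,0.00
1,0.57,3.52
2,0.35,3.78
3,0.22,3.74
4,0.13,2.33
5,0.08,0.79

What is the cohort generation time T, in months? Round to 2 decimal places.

1.91

lx·mx: 0, 2.0064, 1.323, 0.8228, 0.3029, 0.0632 → R0 = 4.5183
x·lx·mx: 0, 2.0064, 2.646, 2.4684, 1.2116, 0.316 → Σ = 8.6484
T = 8.6484 / 4.5183 = 1.914083… → 1.91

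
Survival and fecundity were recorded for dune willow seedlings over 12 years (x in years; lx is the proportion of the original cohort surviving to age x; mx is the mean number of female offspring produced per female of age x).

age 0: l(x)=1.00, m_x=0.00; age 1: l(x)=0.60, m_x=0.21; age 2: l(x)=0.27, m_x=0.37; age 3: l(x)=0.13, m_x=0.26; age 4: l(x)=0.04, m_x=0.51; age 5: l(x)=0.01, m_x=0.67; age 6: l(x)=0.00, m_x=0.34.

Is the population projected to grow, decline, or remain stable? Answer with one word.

R0 = Σ lx·mx = 0 + 0.126 + 0.0999 + 0.0338 + 0.0204 + 0.0067 + 0 = 0.2868
R0 < 1, so the population is declining.

declining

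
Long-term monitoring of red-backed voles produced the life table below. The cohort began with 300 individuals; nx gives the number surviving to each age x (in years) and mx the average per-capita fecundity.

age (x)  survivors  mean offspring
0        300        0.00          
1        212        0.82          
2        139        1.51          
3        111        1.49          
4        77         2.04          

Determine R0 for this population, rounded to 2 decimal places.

2.35

lx = nx/n0 = nx/300: 1, 0.70667…, 0.46333…, 0.37, 0.25667…
lx·mx by age: 0, 0.579467…, 0.699633…, 0.5513, 0.5236…
R0 = Σ lx·mx = 2.354… → 2.35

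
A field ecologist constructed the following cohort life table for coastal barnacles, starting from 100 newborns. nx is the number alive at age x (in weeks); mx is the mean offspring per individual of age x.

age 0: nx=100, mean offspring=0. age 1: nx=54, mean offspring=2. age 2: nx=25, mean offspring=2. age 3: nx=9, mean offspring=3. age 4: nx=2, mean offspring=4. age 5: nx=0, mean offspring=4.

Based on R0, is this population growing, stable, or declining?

growing

lx = nx/n0 = nx/100: 1, 0.54, 0.25, 0.09, 0.02, 0
R0 = Σ lx·mx = 0 + 1.08 + 0.5 + 0.27 + 0.08 + 0 = 1.93
R0 > 1, so the population is growing.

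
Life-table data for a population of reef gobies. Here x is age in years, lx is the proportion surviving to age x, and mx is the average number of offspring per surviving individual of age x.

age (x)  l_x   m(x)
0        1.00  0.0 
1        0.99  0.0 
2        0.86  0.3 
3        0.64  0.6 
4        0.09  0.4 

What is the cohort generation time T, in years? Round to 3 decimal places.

2.673

lx·mx: 0, 0, 0.258, 0.384, 0.036 → R0 = 0.678
x·lx·mx: 0, 0, 0.516, 1.152, 0.144 → Σ = 1.812
T = 1.812 / 0.678 = 2.672566… → 2.673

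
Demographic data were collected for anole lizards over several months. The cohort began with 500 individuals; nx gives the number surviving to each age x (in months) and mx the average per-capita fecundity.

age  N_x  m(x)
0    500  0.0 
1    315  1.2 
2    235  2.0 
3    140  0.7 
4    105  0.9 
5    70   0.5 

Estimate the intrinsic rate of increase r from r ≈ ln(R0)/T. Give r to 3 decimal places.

lx = nx/n0 = nx/500: 1, 0.63, 0.47, 0.28, 0.21, 0.14
R0 = Σ lx·mx = 0 + 0.756 + 0.94 + 0.196 + 0.189 + 0.07 = 2.151
Σ x·lx·mx = 4.33; T = 4.33/2.151 = 2.01302…
r ≈ ln(R0)/T = ln(2.151)/2.01302… = 0.38049… → 0.380

0.380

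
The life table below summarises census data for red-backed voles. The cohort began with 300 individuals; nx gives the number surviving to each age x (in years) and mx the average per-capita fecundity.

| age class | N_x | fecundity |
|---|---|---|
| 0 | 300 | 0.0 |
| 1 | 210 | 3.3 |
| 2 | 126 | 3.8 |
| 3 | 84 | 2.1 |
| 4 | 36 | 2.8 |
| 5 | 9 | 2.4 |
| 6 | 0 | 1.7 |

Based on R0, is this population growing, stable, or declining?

growing

lx = nx/n0 = nx/300: 1, 0.7, 0.42, 0.28, 0.12, 0.03, 0
R0 = Σ lx·mx = 0 + 2.31 + 1.596 + 0.588 + 0.336 + 0.072 + 0 = 4.902
R0 > 1, so the population is growing.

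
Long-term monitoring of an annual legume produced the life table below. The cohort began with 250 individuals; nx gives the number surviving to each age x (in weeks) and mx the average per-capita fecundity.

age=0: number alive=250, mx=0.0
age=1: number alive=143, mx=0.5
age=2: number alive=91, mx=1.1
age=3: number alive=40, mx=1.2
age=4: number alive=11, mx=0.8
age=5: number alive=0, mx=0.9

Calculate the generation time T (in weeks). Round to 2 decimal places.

lx = nx/n0 = nx/250: 1, 0.572, 0.364, 0.16, 0.044, 0
lx·mx: 0, 0.286, 0.4004, 0.192, 0.0352, 0 → R0 = 0.9136
x·lx·mx: 0, 0.286, 0.8008, 0.576, 0.1408, 0 → Σ = 1.8036
T = 1.8036 / 0.9136 = 1.974168… → 1.97

1.97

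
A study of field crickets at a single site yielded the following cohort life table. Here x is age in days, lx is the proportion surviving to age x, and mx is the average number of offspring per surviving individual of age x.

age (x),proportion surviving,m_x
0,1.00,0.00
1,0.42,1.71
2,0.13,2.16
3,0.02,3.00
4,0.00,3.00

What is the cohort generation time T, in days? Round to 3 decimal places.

lx·mx: 0, 0.7182, 0.2808, 0.06, 0 → R0 = 1.059
x·lx·mx: 0, 0.7182, 0.5616, 0.18, 0 → Σ = 1.4598
T = 1.4598 / 1.059 = 1.37847… → 1.378

1.378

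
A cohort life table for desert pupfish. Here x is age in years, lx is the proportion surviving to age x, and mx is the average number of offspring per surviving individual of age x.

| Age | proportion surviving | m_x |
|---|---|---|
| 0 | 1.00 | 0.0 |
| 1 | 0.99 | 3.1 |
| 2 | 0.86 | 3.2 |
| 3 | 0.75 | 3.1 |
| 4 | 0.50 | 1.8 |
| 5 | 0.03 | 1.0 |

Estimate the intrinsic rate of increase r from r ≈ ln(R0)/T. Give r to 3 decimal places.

1.037

R0 = Σ lx·mx = 0 + 3.069 + 2.752 + 2.325 + 0.9 + 0.03 = 9.076
Σ x·lx·mx = 19.298; T = 19.298/9.076 = 2.12627…
r ≈ ln(R0)/T = ln(9.076)/2.12627… = 1.03733… → 1.037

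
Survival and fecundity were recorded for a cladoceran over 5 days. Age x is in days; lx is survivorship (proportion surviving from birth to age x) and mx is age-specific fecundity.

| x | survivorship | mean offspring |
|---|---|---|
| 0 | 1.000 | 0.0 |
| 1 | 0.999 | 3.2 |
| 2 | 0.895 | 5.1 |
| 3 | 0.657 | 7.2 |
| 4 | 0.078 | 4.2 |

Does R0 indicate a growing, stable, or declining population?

R0 = Σ lx·mx = 0 + 3.1968 + 4.5645 + 4.7304 + 0.3276 = 12.8193
R0 > 1, so the population is growing.

growing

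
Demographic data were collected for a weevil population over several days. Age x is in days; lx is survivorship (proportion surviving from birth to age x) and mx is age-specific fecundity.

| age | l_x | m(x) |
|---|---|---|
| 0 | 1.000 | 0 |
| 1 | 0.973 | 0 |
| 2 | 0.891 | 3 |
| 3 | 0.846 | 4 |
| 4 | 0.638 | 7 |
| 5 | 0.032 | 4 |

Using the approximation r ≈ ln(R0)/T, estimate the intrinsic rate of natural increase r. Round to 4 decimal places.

R0 = Σ lx·mx = 0 + 0 + 2.673 + 3.384 + 4.466 + 0.128 = 10.651
Σ x·lx·mx = 34.002; T = 34.002/10.651 = 3.19238…
r ≈ ln(R0)/T = ln(10.651)/3.19238… = 0.741032… → 0.7410

0.7410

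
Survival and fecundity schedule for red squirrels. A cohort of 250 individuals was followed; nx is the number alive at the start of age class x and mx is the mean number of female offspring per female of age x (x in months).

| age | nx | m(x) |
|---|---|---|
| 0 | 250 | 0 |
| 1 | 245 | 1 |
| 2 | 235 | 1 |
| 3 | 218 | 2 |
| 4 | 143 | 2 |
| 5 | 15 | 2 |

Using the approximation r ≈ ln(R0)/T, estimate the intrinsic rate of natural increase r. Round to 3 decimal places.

lx = nx/n0 = nx/250: 1, 0.98, 0.94, 0.872, 0.572, 0.06
R0 = Σ lx·mx = 0 + 0.98 + 0.94 + 1.744 + 1.144 + 0.12 = 4.928
Σ x·lx·mx = 13.268; T = 13.268/4.928 = 2.69237…
r ≈ ln(R0)/T = ln(4.928)/2.69237… = 0.59239… → 0.592

0.592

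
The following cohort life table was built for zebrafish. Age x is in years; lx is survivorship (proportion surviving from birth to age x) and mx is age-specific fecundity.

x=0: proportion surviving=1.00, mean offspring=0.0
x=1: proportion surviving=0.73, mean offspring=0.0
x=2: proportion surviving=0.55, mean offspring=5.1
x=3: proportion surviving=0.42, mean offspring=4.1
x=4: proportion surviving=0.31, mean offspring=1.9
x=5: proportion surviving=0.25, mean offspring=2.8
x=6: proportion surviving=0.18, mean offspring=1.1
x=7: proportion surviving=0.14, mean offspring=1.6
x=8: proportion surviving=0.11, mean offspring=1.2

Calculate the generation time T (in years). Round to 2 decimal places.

3.21

lx·mx: 0, 0, 2.805, 1.722, 0.589, 0.7, 0.198, 0.224, 0.132 → R0 = 6.37
x·lx·mx: 0, 0, 5.61, 5.166, 2.356, 3.5, 1.188, 1.568, 1.056 → Σ = 20.444
T = 20.444 / 6.37 = 3.209419… → 3.21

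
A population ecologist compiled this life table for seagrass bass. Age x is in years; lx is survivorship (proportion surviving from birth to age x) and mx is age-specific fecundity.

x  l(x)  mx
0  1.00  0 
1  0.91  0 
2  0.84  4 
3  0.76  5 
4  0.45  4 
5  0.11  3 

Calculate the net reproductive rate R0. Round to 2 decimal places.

lx·mx by age: 0, 0, 3.36, 3.8, 1.8, 0.33
R0 = Σ lx·mx = 9.29 → 9.29

9.29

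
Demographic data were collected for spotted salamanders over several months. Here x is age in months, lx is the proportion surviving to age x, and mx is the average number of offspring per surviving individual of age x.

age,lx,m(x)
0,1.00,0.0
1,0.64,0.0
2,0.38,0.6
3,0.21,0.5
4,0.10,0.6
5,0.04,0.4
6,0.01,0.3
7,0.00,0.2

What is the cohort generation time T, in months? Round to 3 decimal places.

2.692

lx·mx: 0, 0, 0.228, 0.105, 0.06, 0.016, 0.003, 0 → R0 = 0.412
x·lx·mx: 0, 0, 0.456, 0.315, 0.24, 0.08, 0.018, 0 → Σ = 1.109
T = 1.109 / 0.412 = 2.691748… → 2.692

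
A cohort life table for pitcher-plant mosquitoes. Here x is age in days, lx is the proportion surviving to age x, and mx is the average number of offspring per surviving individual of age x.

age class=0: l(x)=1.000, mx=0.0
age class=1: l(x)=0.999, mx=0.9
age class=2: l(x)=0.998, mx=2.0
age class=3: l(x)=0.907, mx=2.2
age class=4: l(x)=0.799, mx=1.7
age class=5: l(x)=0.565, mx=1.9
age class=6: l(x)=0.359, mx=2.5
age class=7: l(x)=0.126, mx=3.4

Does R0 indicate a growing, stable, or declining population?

R0 = Σ lx·mx = 0 + 0.8991 + 1.996 + 1.9954 + 1.3583 + 1.0735 + 0.8975 + 0.4284 = 8.6482
R0 > 1, so the population is growing.

growing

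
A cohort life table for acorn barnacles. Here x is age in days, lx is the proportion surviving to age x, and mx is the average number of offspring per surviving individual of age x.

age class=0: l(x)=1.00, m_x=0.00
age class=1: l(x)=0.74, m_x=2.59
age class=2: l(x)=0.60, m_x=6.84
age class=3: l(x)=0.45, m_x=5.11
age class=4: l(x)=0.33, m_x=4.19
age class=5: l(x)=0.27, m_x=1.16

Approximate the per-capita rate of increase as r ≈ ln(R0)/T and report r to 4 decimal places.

0.9568

R0 = Σ lx·mx = 0 + 1.9166 + 4.104 + 2.2995 + 1.3827 + 0.3132 = 10.016
Σ x·lx·mx = 24.1199; T = 24.1199/10.016 = 2.40814…
r ≈ ln(R0)/T = ln(10.016)/2.40814… = 0.956833… → 0.9568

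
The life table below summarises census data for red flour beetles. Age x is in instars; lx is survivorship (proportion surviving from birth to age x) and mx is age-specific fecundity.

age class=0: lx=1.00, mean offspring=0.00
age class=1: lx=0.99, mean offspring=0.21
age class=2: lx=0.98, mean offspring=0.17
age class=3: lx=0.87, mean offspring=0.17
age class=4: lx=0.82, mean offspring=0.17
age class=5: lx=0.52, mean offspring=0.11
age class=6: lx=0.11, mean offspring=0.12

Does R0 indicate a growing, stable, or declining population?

R0 = Σ lx·mx = 0 + 0.2079 + 0.1666 + 0.1479 + 0.1394 + 0.0572 + 0.0132 = 0.7322
R0 < 1, so the population is declining.

declining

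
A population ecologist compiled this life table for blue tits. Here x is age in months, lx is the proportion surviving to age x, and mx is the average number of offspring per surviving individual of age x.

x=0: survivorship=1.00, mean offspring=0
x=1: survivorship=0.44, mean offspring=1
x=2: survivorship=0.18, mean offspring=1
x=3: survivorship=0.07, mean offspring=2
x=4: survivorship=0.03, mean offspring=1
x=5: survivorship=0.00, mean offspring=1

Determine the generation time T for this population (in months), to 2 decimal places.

1.70

lx·mx: 0, 0.44, 0.18, 0.14, 0.03, 0 → R0 = 0.79
x·lx·mx: 0, 0.44, 0.36, 0.42, 0.12, 0 → Σ = 1.34
T = 1.34 / 0.79 = 1.696203… → 1.70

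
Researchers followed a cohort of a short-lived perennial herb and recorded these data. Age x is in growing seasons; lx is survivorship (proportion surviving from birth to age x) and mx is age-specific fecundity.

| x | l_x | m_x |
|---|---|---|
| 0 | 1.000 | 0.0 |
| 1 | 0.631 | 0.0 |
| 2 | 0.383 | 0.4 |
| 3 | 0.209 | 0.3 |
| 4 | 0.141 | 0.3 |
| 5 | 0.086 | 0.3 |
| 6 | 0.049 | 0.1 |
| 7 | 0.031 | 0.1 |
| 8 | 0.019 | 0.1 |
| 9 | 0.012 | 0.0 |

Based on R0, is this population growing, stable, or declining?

R0 = Σ lx·mx = 0 + 0 + 0.1532 + 0.0627 + 0.0423 + 0.0258 + 0.0049 + 0.0031 + 0.0019 + 0 = 0.2939
R0 < 1, so the population is declining.

declining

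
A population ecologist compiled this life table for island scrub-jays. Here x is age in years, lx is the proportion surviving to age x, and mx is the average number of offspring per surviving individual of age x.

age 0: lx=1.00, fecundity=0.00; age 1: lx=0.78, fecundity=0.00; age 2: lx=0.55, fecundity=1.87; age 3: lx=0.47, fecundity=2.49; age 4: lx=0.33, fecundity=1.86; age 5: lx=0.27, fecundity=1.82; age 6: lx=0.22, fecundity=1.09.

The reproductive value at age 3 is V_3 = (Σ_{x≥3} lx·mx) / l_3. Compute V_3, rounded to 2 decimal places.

lx·mx for x ≥ 3: 1.1703, 0.6138, 0.4914, 0.2398 → sum = 2.5153
V_3 = 2.5153 / l_3 = 2.5153 / 0.47 = 5.351702… → 5.35

5.35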